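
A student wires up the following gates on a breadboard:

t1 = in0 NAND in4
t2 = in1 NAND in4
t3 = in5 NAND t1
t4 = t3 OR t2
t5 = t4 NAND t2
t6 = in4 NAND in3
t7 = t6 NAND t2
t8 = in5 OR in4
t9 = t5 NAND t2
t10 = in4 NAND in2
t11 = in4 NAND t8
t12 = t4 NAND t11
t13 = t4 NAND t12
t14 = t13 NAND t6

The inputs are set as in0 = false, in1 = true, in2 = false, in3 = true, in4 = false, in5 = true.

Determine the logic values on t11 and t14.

t1 = in0 NAND in4 = false NAND false = true
t2 = in1 NAND in4 = true NAND false = true
t3 = in5 NAND t1 = true NAND true = false
t4 = t3 OR t2 = false OR true = true
t6 = in4 NAND in3 = false NAND true = true
t8 = in5 OR in4 = true OR false = true
t11 = in4 NAND t8 = false NAND true = true
t12 = t4 NAND t11 = true NAND true = false
t13 = t4 NAND t12 = true NAND false = true
t14 = t13 NAND t6 = true NAND true = false

t11 = true; t14 = false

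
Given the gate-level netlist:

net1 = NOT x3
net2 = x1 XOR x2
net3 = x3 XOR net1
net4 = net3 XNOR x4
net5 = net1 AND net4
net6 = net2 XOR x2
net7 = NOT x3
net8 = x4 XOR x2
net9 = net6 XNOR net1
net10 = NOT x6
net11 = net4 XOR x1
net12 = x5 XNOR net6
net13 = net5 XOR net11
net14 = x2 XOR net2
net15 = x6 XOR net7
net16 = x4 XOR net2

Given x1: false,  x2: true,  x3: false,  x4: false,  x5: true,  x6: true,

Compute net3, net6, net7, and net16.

net3 = true, net6 = false, net7 = true, net16 = true

net1 = NOT x3 = NOT false = true
net2 = x1 XOR x2 = false XOR true = true
net3 = x3 XOR net1 = false XOR true = true
net6 = net2 XOR x2 = true XOR true = false
net7 = NOT x3 = NOT false = true
net16 = x4 XOR net2 = false XOR true = true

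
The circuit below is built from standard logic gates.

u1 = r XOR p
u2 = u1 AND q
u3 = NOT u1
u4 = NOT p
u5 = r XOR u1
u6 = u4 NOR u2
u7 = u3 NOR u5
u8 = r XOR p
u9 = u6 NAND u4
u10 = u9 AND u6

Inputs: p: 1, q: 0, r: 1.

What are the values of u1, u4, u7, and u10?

u1 = 0  u4 = 0  u7 = 0  u10 = 1

u1 = r XOR p = 1 XOR 1 = 0
u2 = u1 AND q = 0 AND 0 = 0
u3 = NOT u1 = NOT 0 = 1
u4 = NOT p = NOT 1 = 0
u5 = r XOR u1 = 1 XOR 0 = 1
u6 = u4 NOR u2 = 0 NOR 0 = 1
u7 = u3 NOR u5 = 1 NOR 1 = 0
u9 = u6 NAND u4 = 1 NAND 0 = 1
u10 = u9 AND u6 = 1 AND 1 = 1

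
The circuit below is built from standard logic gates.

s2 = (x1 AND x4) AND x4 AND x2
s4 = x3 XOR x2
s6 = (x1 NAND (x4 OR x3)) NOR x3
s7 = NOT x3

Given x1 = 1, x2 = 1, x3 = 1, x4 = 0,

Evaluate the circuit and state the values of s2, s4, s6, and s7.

s2 = 0, s4 = 0, s6 = 0, s7 = 0

s2 = (1 AND 0) AND 0 AND 1 = 0
s4 = 1 XOR 1 = 0
s6 = (1 NAND (0 OR 1)) NOR 1 = 0
s7 = NOT 1 = 0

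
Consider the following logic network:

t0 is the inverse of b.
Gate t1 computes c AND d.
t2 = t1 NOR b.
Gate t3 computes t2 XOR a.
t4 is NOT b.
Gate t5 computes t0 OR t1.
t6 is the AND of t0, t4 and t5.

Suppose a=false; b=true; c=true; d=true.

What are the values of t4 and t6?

t4 = false; t6 = false

t0 = NOT b = NOT true = false
t1 = c AND d = true AND true = true
t4 = NOT b = NOT true = false
t5 = t0 OR t1 = false OR true = true
t6 = t0 AND t4 AND t5 = false AND false AND true = false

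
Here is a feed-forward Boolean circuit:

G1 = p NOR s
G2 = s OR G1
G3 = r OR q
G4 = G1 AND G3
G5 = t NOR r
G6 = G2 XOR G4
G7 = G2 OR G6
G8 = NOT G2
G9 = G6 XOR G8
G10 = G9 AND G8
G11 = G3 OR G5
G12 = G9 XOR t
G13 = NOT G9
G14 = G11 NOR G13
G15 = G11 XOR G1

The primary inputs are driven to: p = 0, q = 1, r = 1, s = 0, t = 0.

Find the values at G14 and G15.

G14 = 0, G15 = 0

G1 = p NOR s = 0 NOR 0 = 1
G2 = s OR G1 = 0 OR 1 = 1
G3 = r OR q = 1 OR 1 = 1
G4 = G1 AND G3 = 1 AND 1 = 1
G5 = t NOR r = 0 NOR 1 = 0
G6 = G2 XOR G4 = 1 XOR 1 = 0
G8 = NOT G2 = NOT 1 = 0
G9 = G6 XOR G8 = 0 XOR 0 = 0
G11 = G3 OR G5 = 1 OR 0 = 1
G13 = NOT G9 = NOT 0 = 1
G14 = G11 NOR G13 = 1 NOR 1 = 0
G15 = G11 XOR G1 = 1 XOR 1 = 0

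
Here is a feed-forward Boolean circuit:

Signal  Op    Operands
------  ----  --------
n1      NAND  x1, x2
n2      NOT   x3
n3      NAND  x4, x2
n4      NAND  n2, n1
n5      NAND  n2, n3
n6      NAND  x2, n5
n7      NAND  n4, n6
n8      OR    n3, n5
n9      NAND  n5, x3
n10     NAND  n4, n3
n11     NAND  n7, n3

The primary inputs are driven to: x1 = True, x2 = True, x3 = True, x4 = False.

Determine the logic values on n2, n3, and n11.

n2 = False, n3 = True, n11 = False

n1 = x1 NAND x2 = True NAND True = False
n2 = NOT x3 = NOT True = False
n3 = x4 NAND x2 = False NAND True = True
n4 = n2 NAND n1 = False NAND False = True
n5 = n2 NAND n3 = False NAND True = True
n6 = x2 NAND n5 = True NAND True = False
n7 = n4 NAND n6 = True NAND False = True
n11 = n7 NAND n3 = True NAND True = False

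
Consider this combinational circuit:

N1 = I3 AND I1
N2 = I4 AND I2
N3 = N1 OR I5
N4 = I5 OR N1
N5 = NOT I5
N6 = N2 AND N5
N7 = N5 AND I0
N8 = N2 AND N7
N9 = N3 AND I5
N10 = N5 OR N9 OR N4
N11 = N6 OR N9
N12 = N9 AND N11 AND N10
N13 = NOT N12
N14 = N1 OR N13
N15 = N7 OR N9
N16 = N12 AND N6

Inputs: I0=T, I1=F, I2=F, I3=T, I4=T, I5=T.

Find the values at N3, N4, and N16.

N1 = I3 AND I1 = T AND F = F
N2 = I4 AND I2 = T AND F = F
N3 = N1 OR I5 = F OR T = T
N4 = I5 OR N1 = T OR F = T
N5 = NOT I5 = NOT T = F
N6 = N2 AND N5 = F AND F = F
N9 = N3 AND I5 = T AND T = T
N10 = N5 OR N9 OR N4 = F OR T OR T = T
N11 = N6 OR N9 = F OR T = T
N12 = N9 AND N11 AND N10 = T AND T AND T = T
N16 = N12 AND N6 = T AND F = F

N3 = T; N4 = T; N16 = F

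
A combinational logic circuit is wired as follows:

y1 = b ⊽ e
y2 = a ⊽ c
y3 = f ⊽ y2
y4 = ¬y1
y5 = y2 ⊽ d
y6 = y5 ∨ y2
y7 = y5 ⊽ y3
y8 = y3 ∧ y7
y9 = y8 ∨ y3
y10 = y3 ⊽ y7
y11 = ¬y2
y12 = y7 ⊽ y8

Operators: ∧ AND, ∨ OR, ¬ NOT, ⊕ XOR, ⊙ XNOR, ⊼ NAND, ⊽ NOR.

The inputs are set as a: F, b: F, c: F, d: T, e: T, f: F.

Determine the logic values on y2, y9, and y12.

y2 = a NOR c = F NOR F = T
y3 = f NOR y2 = F NOR T = F
y5 = y2 NOR d = T NOR T = F
y7 = y5 NOR y3 = F NOR F = T
y8 = y3 AND y7 = F AND T = F
y9 = y8 OR y3 = F OR F = F
y12 = y7 NOR y8 = T NOR F = F

y2 = T  y9 = F  y12 = F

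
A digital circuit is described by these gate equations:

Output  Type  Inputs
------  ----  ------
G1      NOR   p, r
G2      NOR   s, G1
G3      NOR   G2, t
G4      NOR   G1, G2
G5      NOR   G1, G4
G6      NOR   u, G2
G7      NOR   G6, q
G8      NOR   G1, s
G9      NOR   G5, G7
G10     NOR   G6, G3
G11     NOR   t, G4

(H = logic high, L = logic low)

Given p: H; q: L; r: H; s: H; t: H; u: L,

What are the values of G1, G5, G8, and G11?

G1 = p NOR r = H NOR H = L
G2 = s NOR G1 = H NOR L = L
G4 = G1 NOR G2 = L NOR L = H
G5 = G1 NOR G4 = L NOR H = L
G8 = G1 NOR s = L NOR H = L
G11 = t NOR G4 = H NOR H = L

G1 = L, G5 = L, G8 = L, G11 = L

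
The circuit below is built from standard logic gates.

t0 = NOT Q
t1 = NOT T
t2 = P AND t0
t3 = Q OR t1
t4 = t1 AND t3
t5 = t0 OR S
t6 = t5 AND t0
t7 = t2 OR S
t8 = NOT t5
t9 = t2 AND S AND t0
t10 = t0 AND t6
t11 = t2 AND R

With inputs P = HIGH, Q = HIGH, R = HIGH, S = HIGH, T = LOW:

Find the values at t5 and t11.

t5 = HIGH, t11 = LOW

t0 = NOT Q = NOT HIGH = LOW
t2 = P AND t0 = HIGH AND LOW = LOW
t5 = t0 OR S = LOW OR HIGH = HIGH
t11 = t2 AND R = LOW AND HIGH = LOW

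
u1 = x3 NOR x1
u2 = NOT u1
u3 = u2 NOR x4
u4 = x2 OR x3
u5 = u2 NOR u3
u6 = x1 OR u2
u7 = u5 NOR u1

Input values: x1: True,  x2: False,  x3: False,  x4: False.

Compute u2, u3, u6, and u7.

u1 = x3 NOR x1 = False NOR True = False
u2 = NOT u1 = NOT False = True
u3 = u2 NOR x4 = True NOR False = False
u5 = u2 NOR u3 = True NOR False = False
u6 = x1 OR u2 = True OR True = True
u7 = u5 NOR u1 = False NOR False = True

u2 = True; u3 = False; u6 = True; u7 = True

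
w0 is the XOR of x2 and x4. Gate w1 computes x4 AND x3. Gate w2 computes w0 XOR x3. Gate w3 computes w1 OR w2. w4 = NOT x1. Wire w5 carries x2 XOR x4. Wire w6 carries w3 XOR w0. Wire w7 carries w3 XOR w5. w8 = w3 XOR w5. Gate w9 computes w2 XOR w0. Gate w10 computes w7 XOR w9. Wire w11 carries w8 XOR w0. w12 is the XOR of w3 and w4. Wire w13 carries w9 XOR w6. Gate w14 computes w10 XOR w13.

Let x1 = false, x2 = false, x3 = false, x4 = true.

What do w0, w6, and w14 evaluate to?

w0 = x2 XOR x4 = false XOR true = true
w1 = x4 AND x3 = true AND false = false
w2 = w0 XOR x3 = true XOR false = true
w3 = w1 OR w2 = false OR true = true
w5 = x2 XOR x4 = false XOR true = true
w6 = w3 XOR w0 = true XOR true = false
w7 = w3 XOR w5 = true XOR true = false
w9 = w2 XOR w0 = true XOR true = false
w10 = w7 XOR w9 = false XOR false = false
w13 = w9 XOR w6 = false XOR false = false
w14 = w10 XOR w13 = false XOR false = false

w0 = true; w6 = false; w14 = false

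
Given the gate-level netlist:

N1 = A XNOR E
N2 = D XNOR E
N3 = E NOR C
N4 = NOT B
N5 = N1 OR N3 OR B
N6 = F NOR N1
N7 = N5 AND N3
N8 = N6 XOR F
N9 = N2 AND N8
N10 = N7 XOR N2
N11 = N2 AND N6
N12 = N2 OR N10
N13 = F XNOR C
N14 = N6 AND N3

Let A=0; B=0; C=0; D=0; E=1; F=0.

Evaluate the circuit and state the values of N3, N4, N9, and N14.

N3 = 0; N4 = 1; N9 = 0; N14 = 0

N1 = A XNOR E = 0 XNOR 1 = 0
N2 = D XNOR E = 0 XNOR 1 = 0
N3 = E NOR C = 1 NOR 0 = 0
N4 = NOT B = NOT 0 = 1
N6 = F NOR N1 = 0 NOR 0 = 1
N8 = N6 XOR F = 1 XOR 0 = 1
N9 = N2 AND N8 = 0 AND 1 = 0
N14 = N6 AND N3 = 1 AND 0 = 0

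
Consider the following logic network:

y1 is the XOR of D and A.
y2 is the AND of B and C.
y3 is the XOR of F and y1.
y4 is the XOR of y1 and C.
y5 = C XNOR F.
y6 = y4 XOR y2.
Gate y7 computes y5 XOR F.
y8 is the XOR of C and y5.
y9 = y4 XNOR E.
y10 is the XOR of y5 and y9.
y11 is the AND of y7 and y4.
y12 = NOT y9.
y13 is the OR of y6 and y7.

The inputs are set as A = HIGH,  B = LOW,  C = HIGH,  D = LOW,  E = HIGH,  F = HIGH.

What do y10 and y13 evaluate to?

y10 = HIGH  y13 = LOW

y1 = D XOR A = LOW XOR HIGH = HIGH
y2 = B AND C = LOW AND HIGH = LOW
y4 = y1 XOR C = HIGH XOR HIGH = LOW
y5 = C XNOR F = HIGH XNOR HIGH = HIGH
y6 = y4 XOR y2 = LOW XOR LOW = LOW
y7 = y5 XOR F = HIGH XOR HIGH = LOW
y9 = y4 XNOR E = LOW XNOR HIGH = LOW
y10 = y5 XOR y9 = HIGH XOR LOW = HIGH
y13 = y6 OR y7 = LOW OR LOW = LOW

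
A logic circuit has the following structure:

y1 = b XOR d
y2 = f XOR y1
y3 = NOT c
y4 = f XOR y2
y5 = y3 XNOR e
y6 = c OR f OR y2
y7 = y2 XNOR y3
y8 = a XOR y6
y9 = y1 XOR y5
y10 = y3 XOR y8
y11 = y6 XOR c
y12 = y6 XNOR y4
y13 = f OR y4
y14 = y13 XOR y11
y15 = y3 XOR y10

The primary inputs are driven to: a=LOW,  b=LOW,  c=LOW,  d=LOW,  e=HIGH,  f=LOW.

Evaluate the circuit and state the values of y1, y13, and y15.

y1 = b XOR d = LOW XOR LOW = LOW
y2 = f XOR y1 = LOW XOR LOW = LOW
y3 = NOT c = NOT LOW = HIGH
y4 = f XOR y2 = LOW XOR LOW = LOW
y6 = c OR f OR y2 = LOW OR LOW OR LOW = LOW
y8 = a XOR y6 = LOW XOR LOW = LOW
y10 = y3 XOR y8 = HIGH XOR LOW = HIGH
y13 = f OR y4 = LOW OR LOW = LOW
y15 = y3 XOR y10 = HIGH XOR HIGH = LOW

y1 = LOW; y13 = LOW; y15 = LOW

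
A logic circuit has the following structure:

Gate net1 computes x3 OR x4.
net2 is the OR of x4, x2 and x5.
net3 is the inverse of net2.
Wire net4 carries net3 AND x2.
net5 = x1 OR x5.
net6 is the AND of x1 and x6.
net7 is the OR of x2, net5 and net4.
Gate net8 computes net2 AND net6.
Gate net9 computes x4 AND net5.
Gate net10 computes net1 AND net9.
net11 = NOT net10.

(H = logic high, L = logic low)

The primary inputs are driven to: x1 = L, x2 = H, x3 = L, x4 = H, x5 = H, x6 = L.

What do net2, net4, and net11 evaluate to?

net2 = H, net4 = L, net11 = L

net1 = x3 OR x4 = L OR H = H
net2 = x4 OR x2 OR x5 = H OR H OR H = H
net3 = NOT net2 = NOT H = L
net4 = net3 AND x2 = L AND H = L
net5 = x1 OR x5 = L OR H = H
net9 = x4 AND net5 = H AND H = H
net10 = net1 AND net9 = H AND H = H
net11 = NOT net10 = NOT H = L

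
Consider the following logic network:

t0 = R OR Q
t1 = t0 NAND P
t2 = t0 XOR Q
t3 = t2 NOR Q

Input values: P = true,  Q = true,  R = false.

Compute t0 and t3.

t0 = R OR Q = false OR true = true
t2 = t0 XOR Q = true XOR true = false
t3 = t2 NOR Q = false NOR true = false

t0 = true, t3 = false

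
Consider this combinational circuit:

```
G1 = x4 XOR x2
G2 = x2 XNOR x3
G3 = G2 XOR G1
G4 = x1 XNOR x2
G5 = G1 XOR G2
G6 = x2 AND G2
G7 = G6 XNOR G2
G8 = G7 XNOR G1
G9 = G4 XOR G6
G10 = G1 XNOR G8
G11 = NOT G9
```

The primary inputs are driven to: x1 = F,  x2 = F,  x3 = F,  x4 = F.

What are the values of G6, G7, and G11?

G6 = F, G7 = F, G11 = F

G2 = x2 XNOR x3 = F XNOR F = T
G4 = x1 XNOR x2 = F XNOR F = T
G6 = x2 AND G2 = F AND T = F
G7 = G6 XNOR G2 = F XNOR T = F
G9 = G4 XOR G6 = T XOR F = T
G11 = NOT G9 = NOT T = F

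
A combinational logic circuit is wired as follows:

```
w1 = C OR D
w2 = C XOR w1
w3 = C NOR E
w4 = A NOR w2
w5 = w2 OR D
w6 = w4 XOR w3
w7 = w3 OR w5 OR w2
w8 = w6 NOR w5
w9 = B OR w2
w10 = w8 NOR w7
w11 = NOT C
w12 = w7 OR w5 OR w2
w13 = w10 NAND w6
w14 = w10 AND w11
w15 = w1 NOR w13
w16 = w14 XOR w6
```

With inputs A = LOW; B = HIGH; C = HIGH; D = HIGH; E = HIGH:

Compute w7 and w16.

w1 = C OR D = HIGH OR HIGH = HIGH
w2 = C XOR w1 = HIGH XOR HIGH = LOW
w3 = C NOR E = HIGH NOR HIGH = LOW
w4 = A NOR w2 = LOW NOR LOW = HIGH
w5 = w2 OR D = LOW OR HIGH = HIGH
w6 = w4 XOR w3 = HIGH XOR LOW = HIGH
w7 = w3 OR w5 OR w2 = LOW OR HIGH OR LOW = HIGH
w8 = w6 NOR w5 = HIGH NOR HIGH = LOW
w10 = w8 NOR w7 = LOW NOR HIGH = LOW
w11 = NOT C = NOT HIGH = LOW
w14 = w10 AND w11 = LOW AND LOW = LOW
w16 = w14 XOR w6 = LOW XOR HIGH = HIGH

w7 = HIGH, w16 = HIGH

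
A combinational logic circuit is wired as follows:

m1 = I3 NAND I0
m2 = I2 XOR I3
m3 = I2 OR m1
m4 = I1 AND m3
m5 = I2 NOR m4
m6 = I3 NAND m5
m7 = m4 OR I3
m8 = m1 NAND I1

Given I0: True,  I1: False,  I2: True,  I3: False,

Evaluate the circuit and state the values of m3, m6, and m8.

m1 = I3 NAND I0 = False NAND True = True
m3 = I2 OR m1 = True OR True = True
m4 = I1 AND m3 = False AND True = False
m5 = I2 NOR m4 = True NOR False = False
m6 = I3 NAND m5 = False NAND False = True
m8 = m1 NAND I1 = True NAND False = True

m3 = True; m6 = True; m8 = True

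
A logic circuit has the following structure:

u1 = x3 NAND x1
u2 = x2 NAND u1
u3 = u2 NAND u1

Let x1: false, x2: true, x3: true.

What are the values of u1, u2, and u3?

u1 = true; u2 = false; u3 = true

u1 = x3 NAND x1 = true NAND false = true
u2 = x2 NAND u1 = true NAND true = false
u3 = u2 NAND u1 = false NAND true = true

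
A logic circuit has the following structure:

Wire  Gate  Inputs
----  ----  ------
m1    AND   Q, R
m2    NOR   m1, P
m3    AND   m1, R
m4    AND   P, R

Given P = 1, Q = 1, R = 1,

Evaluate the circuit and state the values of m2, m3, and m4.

m1 = Q AND R = 1 AND 1 = 1
m2 = m1 NOR P = 1 NOR 1 = 0
m3 = m1 AND R = 1 AND 1 = 1
m4 = P AND R = 1 AND 1 = 1

m2 = 0; m3 = 1; m4 = 1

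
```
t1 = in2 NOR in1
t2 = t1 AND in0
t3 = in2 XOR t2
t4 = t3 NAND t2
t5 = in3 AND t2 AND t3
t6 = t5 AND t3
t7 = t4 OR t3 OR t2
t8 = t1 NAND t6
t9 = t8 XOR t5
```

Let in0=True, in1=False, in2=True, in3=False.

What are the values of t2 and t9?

t2 = False; t9 = True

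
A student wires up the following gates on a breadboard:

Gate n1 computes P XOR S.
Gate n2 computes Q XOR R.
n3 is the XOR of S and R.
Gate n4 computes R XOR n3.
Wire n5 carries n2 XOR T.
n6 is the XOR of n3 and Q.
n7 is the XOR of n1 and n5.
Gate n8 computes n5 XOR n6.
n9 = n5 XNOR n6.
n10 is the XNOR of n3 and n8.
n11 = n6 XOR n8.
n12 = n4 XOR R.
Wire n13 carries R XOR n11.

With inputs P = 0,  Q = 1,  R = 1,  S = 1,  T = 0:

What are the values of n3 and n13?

n3 = 0, n13 = 1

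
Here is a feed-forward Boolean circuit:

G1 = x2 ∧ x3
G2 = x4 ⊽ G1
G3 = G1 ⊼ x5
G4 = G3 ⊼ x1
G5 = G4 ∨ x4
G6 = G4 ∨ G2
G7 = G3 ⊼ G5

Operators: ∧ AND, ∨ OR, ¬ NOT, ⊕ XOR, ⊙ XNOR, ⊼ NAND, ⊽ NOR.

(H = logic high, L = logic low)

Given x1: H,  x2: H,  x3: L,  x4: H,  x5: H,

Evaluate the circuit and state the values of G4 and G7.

G4 = L  G7 = L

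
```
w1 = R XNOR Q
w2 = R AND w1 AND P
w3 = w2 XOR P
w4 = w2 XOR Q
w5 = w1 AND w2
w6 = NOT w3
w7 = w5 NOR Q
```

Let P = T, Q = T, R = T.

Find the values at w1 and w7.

w1 = T; w7 = F

w1 = R XNOR Q = T XNOR T = T
w2 = R AND w1 AND P = T AND T AND T = T
w5 = w1 AND w2 = T AND T = T
w7 = w5 NOR Q = T NOR T = F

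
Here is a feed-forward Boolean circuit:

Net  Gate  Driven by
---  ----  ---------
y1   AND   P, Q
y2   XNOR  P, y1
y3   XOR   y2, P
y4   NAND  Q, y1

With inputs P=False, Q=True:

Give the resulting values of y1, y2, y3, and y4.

y1 = False  y2 = True  y3 = True  y4 = True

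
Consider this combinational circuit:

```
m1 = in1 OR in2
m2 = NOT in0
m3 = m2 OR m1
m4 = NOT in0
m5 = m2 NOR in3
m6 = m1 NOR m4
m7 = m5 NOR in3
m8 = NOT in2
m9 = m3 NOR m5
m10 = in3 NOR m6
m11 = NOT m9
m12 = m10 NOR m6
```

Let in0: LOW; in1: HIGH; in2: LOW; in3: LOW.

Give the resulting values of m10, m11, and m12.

m10 = HIGH, m11 = HIGH, m12 = LOW

m1 = in1 OR in2 = HIGH OR LOW = HIGH
m2 = NOT in0 = NOT LOW = HIGH
m3 = m2 OR m1 = HIGH OR HIGH = HIGH
m4 = NOT in0 = NOT LOW = HIGH
m5 = m2 NOR in3 = HIGH NOR LOW = LOW
m6 = m1 NOR m4 = HIGH NOR HIGH = LOW
m9 = m3 NOR m5 = HIGH NOR LOW = LOW
m10 = in3 NOR m6 = LOW NOR LOW = HIGH
m11 = NOT m9 = NOT LOW = HIGH
m12 = m10 NOR m6 = HIGH NOR LOW = LOW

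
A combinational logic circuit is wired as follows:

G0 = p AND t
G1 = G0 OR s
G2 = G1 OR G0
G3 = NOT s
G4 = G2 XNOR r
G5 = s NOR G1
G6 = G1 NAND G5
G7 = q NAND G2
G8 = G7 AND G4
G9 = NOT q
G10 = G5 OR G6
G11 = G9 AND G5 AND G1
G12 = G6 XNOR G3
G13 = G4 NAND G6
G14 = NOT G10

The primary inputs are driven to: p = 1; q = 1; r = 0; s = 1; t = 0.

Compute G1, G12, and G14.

G1 = 1; G12 = 0; G14 = 0

G0 = p AND t = 1 AND 0 = 0
G1 = G0 OR s = 0 OR 1 = 1
G3 = NOT s = NOT 1 = 0
G5 = s NOR G1 = 1 NOR 1 = 0
G6 = G1 NAND G5 = 1 NAND 0 = 1
G10 = G5 OR G6 = 0 OR 1 = 1
G12 = G6 XNOR G3 = 1 XNOR 0 = 0
G14 = NOT G10 = NOT 1 = 0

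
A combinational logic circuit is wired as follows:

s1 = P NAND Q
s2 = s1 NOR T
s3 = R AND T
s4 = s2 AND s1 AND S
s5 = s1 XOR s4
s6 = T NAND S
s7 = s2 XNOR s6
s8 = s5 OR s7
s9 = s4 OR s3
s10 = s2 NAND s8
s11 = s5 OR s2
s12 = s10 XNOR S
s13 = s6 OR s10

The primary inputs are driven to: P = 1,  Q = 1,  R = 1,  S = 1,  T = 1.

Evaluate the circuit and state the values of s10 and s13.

s10 = 1, s13 = 1

s1 = P NAND Q = 1 NAND 1 = 0
s2 = s1 NOR T = 0 NOR 1 = 0
s4 = s2 AND s1 AND S = 0 AND 0 AND 1 = 0
s5 = s1 XOR s4 = 0 XOR 0 = 0
s6 = T NAND S = 1 NAND 1 = 0
s7 = s2 XNOR s6 = 0 XNOR 0 = 1
s8 = s5 OR s7 = 0 OR 1 = 1
s10 = s2 NAND s8 = 0 NAND 1 = 1
s13 = s6 OR s10 = 0 OR 1 = 1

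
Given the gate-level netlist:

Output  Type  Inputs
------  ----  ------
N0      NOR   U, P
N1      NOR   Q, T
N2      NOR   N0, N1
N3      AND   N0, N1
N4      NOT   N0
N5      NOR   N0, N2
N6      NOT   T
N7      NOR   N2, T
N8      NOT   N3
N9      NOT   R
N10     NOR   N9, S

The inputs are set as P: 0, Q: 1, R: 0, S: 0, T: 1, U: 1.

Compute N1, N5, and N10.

N1 = 0  N5 = 0  N10 = 0

N0 = U NOR P = 1 NOR 0 = 0
N1 = Q NOR T = 1 NOR 1 = 0
N2 = N0 NOR N1 = 0 NOR 0 = 1
N5 = N0 NOR N2 = 0 NOR 1 = 0
N9 = NOT R = NOT 0 = 1
N10 = N9 NOR S = 1 NOR 0 = 0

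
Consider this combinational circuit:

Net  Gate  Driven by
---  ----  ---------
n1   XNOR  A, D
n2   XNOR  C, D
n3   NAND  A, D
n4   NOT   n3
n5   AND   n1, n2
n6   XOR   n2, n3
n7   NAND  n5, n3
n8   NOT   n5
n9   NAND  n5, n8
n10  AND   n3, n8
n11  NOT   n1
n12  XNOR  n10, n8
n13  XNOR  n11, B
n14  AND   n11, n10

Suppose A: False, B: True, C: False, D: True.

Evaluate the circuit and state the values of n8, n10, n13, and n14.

n8 = True, n10 = True, n13 = True, n14 = True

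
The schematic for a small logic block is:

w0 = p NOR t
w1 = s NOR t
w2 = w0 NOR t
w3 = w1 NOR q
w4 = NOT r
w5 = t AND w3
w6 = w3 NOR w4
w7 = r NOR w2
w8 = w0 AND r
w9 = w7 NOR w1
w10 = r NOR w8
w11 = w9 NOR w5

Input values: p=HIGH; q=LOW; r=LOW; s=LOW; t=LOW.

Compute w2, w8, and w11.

w2 = HIGH, w8 = LOW, w11 = HIGH

w0 = p NOR t = HIGH NOR LOW = LOW
w1 = s NOR t = LOW NOR LOW = HIGH
w2 = w0 NOR t = LOW NOR LOW = HIGH
w3 = w1 NOR q = HIGH NOR LOW = LOW
w5 = t AND w3 = LOW AND LOW = LOW
w7 = r NOR w2 = LOW NOR HIGH = LOW
w8 = w0 AND r = LOW AND LOW = LOW
w9 = w7 NOR w1 = LOW NOR HIGH = LOW
w11 = w9 NOR w5 = LOW NOR LOW = HIGH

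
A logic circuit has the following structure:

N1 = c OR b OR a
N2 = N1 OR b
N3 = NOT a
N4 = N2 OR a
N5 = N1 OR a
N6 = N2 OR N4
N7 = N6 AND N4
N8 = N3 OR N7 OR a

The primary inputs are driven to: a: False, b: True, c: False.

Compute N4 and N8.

N4 = True, N8 = True

N1 = c OR b OR a = False OR True OR False = True
N2 = N1 OR b = True OR True = True
N3 = NOT a = NOT False = True
N4 = N2 OR a = True OR False = True
N6 = N2 OR N4 = True OR True = True
N7 = N6 AND N4 = True AND True = True
N8 = N3 OR N7 OR a = True OR True OR False = True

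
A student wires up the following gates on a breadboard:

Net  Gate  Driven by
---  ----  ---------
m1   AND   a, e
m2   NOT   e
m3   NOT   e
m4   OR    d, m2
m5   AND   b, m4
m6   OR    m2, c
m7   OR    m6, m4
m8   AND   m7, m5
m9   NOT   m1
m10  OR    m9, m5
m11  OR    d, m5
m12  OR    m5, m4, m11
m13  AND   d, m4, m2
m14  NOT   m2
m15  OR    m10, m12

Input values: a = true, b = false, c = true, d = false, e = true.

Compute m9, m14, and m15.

m9 = false; m14 = true; m15 = false

m1 = a AND e = true AND true = true
m2 = NOT e = NOT true = false
m4 = d OR m2 = false OR false = false
m5 = b AND m4 = false AND false = false
m9 = NOT m1 = NOT true = false
m10 = m9 OR m5 = false OR false = false
m11 = d OR m5 = false OR false = false
m12 = m5 OR m4 OR m11 = false OR false OR false = false
m14 = NOT m2 = NOT false = true
m15 = m10 OR m12 = false OR false = false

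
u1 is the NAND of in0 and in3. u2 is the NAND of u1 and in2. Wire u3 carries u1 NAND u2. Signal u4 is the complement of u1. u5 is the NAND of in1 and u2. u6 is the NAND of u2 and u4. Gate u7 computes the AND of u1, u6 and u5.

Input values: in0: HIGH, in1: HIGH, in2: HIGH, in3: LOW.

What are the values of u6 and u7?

u6 = HIGH; u7 = HIGH

u1 = in0 NAND in3 = HIGH NAND LOW = HIGH
u2 = u1 NAND in2 = HIGH NAND HIGH = LOW
u4 = NOT u1 = NOT HIGH = LOW
u5 = in1 NAND u2 = HIGH NAND LOW = HIGH
u6 = u2 NAND u4 = LOW NAND LOW = HIGH
u7 = u1 AND u6 AND u5 = HIGH AND HIGH AND HIGH = HIGH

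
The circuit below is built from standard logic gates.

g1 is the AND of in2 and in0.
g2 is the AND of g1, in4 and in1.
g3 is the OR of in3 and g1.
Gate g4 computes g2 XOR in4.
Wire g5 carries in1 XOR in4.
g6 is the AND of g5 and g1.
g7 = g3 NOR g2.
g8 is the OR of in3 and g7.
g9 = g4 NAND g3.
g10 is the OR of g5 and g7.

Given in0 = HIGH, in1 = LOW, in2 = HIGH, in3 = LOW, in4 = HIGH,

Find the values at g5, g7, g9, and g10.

g5 = HIGH  g7 = LOW  g9 = LOW  g10 = HIGH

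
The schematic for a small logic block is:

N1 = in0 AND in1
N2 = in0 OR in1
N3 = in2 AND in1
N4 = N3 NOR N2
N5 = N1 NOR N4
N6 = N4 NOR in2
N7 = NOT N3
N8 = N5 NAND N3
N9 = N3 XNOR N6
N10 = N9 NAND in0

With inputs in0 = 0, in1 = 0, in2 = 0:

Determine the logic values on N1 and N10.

N1 = 0, N10 = 1

N1 = in0 AND in1 = 0 AND 0 = 0
N2 = in0 OR in1 = 0 OR 0 = 0
N3 = in2 AND in1 = 0 AND 0 = 0
N4 = N3 NOR N2 = 0 NOR 0 = 1
N6 = N4 NOR in2 = 1 NOR 0 = 0
N9 = N3 XNOR N6 = 0 XNOR 0 = 1
N10 = N9 NAND in0 = 1 NAND 0 = 1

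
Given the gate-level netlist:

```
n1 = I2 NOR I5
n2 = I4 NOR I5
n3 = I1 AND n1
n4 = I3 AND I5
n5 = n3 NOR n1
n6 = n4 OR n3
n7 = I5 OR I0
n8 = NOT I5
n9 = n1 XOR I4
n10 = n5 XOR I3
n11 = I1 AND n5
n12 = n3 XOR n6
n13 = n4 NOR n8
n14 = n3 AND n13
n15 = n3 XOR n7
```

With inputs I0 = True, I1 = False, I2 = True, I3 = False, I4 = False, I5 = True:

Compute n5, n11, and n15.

n5 = True, n11 = False, n15 = True

n1 = I2 NOR I5 = True NOR True = False
n3 = I1 AND n1 = False AND False = False
n5 = n3 NOR n1 = False NOR False = True
n7 = I5 OR I0 = True OR True = True
n11 = I1 AND n5 = False AND True = False
n15 = n3 XOR n7 = False XOR True = True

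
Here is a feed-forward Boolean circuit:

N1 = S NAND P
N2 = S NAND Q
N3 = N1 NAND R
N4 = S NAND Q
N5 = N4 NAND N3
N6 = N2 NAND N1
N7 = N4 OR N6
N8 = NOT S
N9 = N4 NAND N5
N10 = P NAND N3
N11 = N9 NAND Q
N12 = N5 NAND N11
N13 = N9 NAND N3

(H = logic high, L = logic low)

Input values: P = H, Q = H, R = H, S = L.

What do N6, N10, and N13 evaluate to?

N6 = L, N10 = H, N13 = H

N1 = S NAND P = L NAND H = H
N2 = S NAND Q = L NAND H = H
N3 = N1 NAND R = H NAND H = L
N4 = S NAND Q = L NAND H = H
N5 = N4 NAND N3 = H NAND L = H
N6 = N2 NAND N1 = H NAND H = L
N9 = N4 NAND N5 = H NAND H = L
N10 = P NAND N3 = H NAND L = H
N13 = N9 NAND N3 = L NAND L = H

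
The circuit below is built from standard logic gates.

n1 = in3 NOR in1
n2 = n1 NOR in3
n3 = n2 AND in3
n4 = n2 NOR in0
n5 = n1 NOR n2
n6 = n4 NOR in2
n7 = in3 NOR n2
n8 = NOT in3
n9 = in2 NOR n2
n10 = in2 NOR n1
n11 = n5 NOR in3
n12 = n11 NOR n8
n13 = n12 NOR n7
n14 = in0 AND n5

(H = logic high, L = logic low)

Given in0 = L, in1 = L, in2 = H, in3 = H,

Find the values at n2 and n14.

n2 = L, n14 = L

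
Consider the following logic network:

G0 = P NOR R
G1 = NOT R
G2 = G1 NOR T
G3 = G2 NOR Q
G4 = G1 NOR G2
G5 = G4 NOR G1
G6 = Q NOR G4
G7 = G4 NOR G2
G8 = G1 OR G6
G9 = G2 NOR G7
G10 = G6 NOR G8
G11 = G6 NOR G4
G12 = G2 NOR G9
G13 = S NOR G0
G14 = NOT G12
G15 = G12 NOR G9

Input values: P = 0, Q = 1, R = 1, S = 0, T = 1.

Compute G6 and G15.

G1 = NOT R = NOT 1 = 0
G2 = G1 NOR T = 0 NOR 1 = 0
G4 = G1 NOR G2 = 0 NOR 0 = 1
G6 = Q NOR G4 = 1 NOR 1 = 0
G7 = G4 NOR G2 = 1 NOR 0 = 0
G9 = G2 NOR G7 = 0 NOR 0 = 1
G12 = G2 NOR G9 = 0 NOR 1 = 0
G15 = G12 NOR G9 = 0 NOR 1 = 0

G6 = 0, G15 = 0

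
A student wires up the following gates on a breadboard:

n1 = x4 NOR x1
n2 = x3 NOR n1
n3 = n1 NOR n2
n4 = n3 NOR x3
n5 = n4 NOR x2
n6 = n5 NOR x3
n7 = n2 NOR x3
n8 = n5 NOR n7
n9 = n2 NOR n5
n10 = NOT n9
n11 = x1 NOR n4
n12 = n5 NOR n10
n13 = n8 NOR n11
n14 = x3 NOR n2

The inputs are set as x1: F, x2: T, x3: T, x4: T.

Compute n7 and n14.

n1 = x4 NOR x1 = T NOR F = F
n2 = x3 NOR n1 = T NOR F = F
n7 = n2 NOR x3 = F NOR T = F
n14 = x3 NOR n2 = T NOR F = F

n7 = F, n14 = F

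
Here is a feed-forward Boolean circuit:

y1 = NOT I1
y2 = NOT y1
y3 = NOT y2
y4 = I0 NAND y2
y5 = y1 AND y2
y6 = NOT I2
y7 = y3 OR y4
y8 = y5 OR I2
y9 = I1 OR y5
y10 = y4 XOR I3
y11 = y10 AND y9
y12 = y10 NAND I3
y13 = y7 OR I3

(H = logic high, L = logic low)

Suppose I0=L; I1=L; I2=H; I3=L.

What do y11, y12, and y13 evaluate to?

y11 = L  y12 = H  y13 = H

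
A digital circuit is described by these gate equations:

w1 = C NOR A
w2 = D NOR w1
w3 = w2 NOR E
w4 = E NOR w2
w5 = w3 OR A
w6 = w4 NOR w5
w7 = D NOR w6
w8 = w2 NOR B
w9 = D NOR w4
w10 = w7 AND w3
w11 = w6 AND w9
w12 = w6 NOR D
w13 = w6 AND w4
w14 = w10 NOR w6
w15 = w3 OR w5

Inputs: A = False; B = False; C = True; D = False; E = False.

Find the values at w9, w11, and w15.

w9 = True  w11 = True  w15 = False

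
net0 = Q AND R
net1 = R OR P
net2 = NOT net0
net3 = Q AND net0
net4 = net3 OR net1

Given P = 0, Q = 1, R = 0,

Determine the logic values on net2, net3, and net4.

net0 = Q AND R = 1 AND 0 = 0
net1 = R OR P = 0 OR 0 = 0
net2 = NOT net0 = NOT 0 = 1
net3 = Q AND net0 = 1 AND 0 = 0
net4 = net3 OR net1 = 0 OR 0 = 0

net2 = 1, net3 = 0, net4 = 0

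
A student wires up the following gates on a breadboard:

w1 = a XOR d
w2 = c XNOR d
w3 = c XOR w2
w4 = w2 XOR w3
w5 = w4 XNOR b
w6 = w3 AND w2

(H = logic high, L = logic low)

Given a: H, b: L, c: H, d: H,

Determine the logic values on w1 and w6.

w1 = L, w6 = L

w1 = a XOR d = H XOR H = L
w2 = c XNOR d = H XNOR H = H
w3 = c XOR w2 = H XOR H = L
w6 = w3 AND w2 = L AND H = L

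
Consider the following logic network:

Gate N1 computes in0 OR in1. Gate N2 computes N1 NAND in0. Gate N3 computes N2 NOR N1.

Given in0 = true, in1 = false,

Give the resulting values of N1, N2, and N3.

N1 = true; N2 = false; N3 = false

N1 = in0 OR in1 = true OR false = true
N2 = N1 NAND in0 = true NAND true = false
N3 = N2 NOR N1 = false NOR true = false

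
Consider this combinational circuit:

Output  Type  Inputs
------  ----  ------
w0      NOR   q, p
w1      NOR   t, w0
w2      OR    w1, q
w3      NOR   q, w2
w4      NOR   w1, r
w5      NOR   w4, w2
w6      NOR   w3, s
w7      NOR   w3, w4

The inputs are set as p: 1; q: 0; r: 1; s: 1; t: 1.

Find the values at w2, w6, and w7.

w2 = 0, w6 = 0, w7 = 0

w0 = q NOR p = 0 NOR 1 = 0
w1 = t NOR w0 = 1 NOR 0 = 0
w2 = w1 OR q = 0 OR 0 = 0
w3 = q NOR w2 = 0 NOR 0 = 1
w4 = w1 NOR r = 0 NOR 1 = 0
w6 = w3 NOR s = 1 NOR 1 = 0
w7 = w3 NOR w4 = 1 NOR 0 = 0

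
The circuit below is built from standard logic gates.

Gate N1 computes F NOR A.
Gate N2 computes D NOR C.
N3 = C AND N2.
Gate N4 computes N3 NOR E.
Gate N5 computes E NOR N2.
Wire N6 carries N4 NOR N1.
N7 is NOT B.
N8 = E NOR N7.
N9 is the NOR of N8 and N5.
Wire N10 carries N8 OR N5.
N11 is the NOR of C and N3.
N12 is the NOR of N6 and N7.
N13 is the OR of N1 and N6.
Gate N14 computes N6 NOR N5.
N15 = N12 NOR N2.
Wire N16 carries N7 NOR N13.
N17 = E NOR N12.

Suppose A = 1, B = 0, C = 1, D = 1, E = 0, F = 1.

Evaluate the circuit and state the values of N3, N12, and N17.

N3 = 0, N12 = 0, N17 = 1

N1 = F NOR A = 1 NOR 1 = 0
N2 = D NOR C = 1 NOR 1 = 0
N3 = C AND N2 = 1 AND 0 = 0
N4 = N3 NOR E = 0 NOR 0 = 1
N6 = N4 NOR N1 = 1 NOR 0 = 0
N7 = NOT B = NOT 0 = 1
N12 = N6 NOR N7 = 0 NOR 1 = 0
N17 = E NOR N12 = 0 NOR 0 = 1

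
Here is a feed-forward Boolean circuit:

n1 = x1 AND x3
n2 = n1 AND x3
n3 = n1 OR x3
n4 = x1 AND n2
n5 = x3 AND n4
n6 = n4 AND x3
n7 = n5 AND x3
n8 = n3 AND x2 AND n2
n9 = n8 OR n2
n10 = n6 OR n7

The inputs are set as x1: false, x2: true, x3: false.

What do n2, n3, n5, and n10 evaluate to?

n2 = false, n3 = false, n5 = false, n10 = false

n1 = x1 AND x3 = false AND false = false
n2 = n1 AND x3 = false AND false = false
n3 = n1 OR x3 = false OR false = false
n4 = x1 AND n2 = false AND false = false
n5 = x3 AND n4 = false AND false = false
n6 = n4 AND x3 = false AND false = false
n7 = n5 AND x3 = false AND false = false
n10 = n6 OR n7 = false OR false = false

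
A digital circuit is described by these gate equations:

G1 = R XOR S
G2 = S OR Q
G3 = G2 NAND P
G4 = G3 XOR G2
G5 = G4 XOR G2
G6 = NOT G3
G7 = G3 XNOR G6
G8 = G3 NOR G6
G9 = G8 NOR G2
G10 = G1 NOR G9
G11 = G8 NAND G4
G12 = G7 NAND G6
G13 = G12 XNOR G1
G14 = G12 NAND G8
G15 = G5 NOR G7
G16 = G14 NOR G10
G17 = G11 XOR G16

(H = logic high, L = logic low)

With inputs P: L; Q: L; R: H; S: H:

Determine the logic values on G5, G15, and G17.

G5 = H, G15 = L, G17 = H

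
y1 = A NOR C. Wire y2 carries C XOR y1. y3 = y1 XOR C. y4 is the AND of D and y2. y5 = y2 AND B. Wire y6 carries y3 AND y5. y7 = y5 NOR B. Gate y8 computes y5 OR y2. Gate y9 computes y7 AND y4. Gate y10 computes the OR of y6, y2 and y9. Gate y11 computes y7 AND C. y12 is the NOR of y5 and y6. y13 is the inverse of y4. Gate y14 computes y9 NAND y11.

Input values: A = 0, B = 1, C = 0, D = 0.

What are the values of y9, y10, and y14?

y9 = 0, y10 = 1, y14 = 1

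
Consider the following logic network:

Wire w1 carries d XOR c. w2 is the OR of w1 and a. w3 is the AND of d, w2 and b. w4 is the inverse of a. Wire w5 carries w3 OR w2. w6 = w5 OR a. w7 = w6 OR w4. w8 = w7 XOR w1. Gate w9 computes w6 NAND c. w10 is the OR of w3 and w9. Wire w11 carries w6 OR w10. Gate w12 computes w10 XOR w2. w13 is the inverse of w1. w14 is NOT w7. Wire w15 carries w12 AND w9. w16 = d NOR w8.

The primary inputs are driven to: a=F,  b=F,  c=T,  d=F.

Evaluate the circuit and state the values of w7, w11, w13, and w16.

w7 = T  w11 = T  w13 = F  w16 = T

w1 = d XOR c = F XOR T = T
w2 = w1 OR a = T OR F = T
w3 = d AND w2 AND b = F AND T AND F = F
w4 = NOT a = NOT F = T
w5 = w3 OR w2 = F OR T = T
w6 = w5 OR a = T OR F = T
w7 = w6 OR w4 = T OR T = T
w8 = w7 XOR w1 = T XOR T = F
w9 = w6 NAND c = T NAND T = F
w10 = w3 OR w9 = F OR F = F
w11 = w6 OR w10 = T OR F = T
w13 = NOT w1 = NOT T = F
w16 = d NOR w8 = F NOR F = T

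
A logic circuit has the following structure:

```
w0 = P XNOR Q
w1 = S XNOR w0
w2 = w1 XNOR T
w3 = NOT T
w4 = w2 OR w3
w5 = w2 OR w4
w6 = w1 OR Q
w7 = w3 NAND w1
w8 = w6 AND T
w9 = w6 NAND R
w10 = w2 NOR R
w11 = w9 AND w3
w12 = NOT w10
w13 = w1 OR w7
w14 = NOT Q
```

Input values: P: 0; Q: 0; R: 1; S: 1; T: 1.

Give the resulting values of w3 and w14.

w3 = NOT T = NOT 1 = 0
w14 = NOT Q = NOT 0 = 1

w3 = 0, w14 = 1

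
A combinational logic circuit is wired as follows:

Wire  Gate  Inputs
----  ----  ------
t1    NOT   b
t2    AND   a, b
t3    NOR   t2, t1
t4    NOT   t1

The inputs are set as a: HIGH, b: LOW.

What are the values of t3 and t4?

t3 = LOW  t4 = LOW

t1 = NOT b = NOT LOW = HIGH
t2 = a AND b = HIGH AND LOW = LOW
t3 = t2 NOR t1 = LOW NOR HIGH = LOW
t4 = NOT t1 = NOT HIGH = LOW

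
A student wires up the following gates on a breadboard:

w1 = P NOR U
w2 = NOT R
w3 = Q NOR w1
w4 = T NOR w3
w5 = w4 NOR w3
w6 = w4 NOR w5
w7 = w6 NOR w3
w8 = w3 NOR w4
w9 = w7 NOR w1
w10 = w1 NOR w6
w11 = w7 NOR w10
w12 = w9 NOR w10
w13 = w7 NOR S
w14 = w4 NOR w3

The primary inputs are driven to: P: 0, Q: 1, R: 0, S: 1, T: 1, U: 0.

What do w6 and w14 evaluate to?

w1 = P NOR U = 0 NOR 0 = 1
w3 = Q NOR w1 = 1 NOR 1 = 0
w4 = T NOR w3 = 1 NOR 0 = 0
w5 = w4 NOR w3 = 0 NOR 0 = 1
w6 = w4 NOR w5 = 0 NOR 1 = 0
w14 = w4 NOR w3 = 0 NOR 0 = 1

w6 = 0, w14 = 1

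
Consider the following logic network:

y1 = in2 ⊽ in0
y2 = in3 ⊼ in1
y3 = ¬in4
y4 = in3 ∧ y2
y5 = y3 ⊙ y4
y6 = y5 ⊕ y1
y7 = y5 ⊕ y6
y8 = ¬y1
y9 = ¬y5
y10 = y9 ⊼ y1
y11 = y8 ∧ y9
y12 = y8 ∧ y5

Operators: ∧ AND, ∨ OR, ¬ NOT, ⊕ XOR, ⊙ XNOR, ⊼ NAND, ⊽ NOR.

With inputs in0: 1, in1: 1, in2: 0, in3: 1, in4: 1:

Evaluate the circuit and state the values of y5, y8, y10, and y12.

y5 = 1, y8 = 1, y10 = 1, y12 = 1

y1 = in2 NOR in0 = 0 NOR 1 = 0
y2 = in3 NAND in1 = 1 NAND 1 = 0
y3 = NOT in4 = NOT 1 = 0
y4 = in3 AND y2 = 1 AND 0 = 0
y5 = y3 XNOR y4 = 0 XNOR 0 = 1
y8 = NOT y1 = NOT 0 = 1
y9 = NOT y5 = NOT 1 = 0
y10 = y9 NAND y1 = 0 NAND 0 = 1
y12 = y8 AND y5 = 1 AND 1 = 1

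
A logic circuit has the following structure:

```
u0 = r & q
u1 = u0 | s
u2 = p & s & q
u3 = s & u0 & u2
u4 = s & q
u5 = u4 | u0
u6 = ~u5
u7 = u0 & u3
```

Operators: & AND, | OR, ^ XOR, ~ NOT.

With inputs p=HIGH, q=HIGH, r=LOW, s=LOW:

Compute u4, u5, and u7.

u0 = r AND q = LOW AND HIGH = LOW
u2 = p AND s AND q = HIGH AND LOW AND HIGH = LOW
u3 = s AND u0 AND u2 = LOW AND LOW AND LOW = LOW
u4 = s AND q = LOW AND HIGH = LOW
u5 = u4 OR u0 = LOW OR LOW = LOW
u7 = u0 AND u3 = LOW AND LOW = LOW

u4 = LOW  u5 = LOW  u7 = LOW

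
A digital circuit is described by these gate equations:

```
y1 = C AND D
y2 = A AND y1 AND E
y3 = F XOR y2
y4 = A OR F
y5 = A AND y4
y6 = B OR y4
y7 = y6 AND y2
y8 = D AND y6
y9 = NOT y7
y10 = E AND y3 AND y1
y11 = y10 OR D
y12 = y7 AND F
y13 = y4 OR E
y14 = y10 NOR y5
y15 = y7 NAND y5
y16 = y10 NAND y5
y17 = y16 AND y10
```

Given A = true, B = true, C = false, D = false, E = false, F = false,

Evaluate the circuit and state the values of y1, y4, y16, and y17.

y1 = false; y4 = true; y16 = true; y17 = false

y1 = C AND D = false AND false = false
y2 = A AND y1 AND E = true AND false AND false = false
y3 = F XOR y2 = false XOR false = false
y4 = A OR F = true OR false = true
y5 = A AND y4 = true AND true = true
y10 = E AND y3 AND y1 = false AND false AND false = false
y16 = y10 NAND y5 = false NAND true = true
y17 = y16 AND y10 = true AND false = false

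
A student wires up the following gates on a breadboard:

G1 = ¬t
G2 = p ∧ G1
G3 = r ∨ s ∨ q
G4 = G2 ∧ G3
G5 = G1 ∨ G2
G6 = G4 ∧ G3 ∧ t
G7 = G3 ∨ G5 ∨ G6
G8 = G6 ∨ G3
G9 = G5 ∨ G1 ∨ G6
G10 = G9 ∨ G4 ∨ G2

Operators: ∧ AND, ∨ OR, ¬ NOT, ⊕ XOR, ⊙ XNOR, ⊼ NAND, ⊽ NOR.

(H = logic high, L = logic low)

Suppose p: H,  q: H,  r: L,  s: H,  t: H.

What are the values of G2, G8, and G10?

G1 = NOT t = NOT H = L
G2 = p AND G1 = H AND L = L
G3 = r OR s OR q = L OR H OR H = H
G4 = G2 AND G3 = L AND H = L
G5 = G1 OR G2 = L OR L = L
G6 = G4 AND G3 AND t = L AND H AND H = L
G8 = G6 OR G3 = L OR H = H
G9 = G5 OR G1 OR G6 = L OR L OR L = L
G10 = G9 OR G4 OR G2 = L OR L OR L = L

G2 = L; G8 = H; G10 = L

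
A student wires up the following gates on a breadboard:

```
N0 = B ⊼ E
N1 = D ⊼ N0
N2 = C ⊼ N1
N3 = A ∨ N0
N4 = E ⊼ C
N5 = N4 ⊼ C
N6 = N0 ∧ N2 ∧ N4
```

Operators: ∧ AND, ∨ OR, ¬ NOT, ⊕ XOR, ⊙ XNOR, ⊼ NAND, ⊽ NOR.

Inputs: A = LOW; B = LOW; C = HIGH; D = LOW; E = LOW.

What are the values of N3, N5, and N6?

N0 = B NAND E = LOW NAND LOW = HIGH
N1 = D NAND N0 = LOW NAND HIGH = HIGH
N2 = C NAND N1 = HIGH NAND HIGH = LOW
N3 = A OR N0 = LOW OR HIGH = HIGH
N4 = E NAND C = LOW NAND HIGH = HIGH
N5 = N4 NAND C = HIGH NAND HIGH = LOW
N6 = N0 AND N2 AND N4 = HIGH AND LOW AND HIGH = LOW

N3 = HIGH; N5 = LOW; N6 = LOW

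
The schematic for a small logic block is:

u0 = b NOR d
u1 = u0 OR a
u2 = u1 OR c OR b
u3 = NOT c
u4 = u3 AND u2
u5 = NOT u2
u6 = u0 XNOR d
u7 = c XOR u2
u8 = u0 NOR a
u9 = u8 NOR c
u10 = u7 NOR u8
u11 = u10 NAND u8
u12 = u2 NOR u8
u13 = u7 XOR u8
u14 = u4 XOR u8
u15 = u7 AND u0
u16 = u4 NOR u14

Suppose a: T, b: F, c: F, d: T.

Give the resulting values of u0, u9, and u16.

u0 = F, u9 = T, u16 = F

u0 = b NOR d = F NOR T = F
u1 = u0 OR a = F OR T = T
u2 = u1 OR c OR b = T OR F OR F = T
u3 = NOT c = NOT F = T
u4 = u3 AND u2 = T AND T = T
u8 = u0 NOR a = F NOR T = F
u9 = u8 NOR c = F NOR F = T
u14 = u4 XOR u8 = T XOR F = T
u16 = u4 NOR u14 = T NOR T = F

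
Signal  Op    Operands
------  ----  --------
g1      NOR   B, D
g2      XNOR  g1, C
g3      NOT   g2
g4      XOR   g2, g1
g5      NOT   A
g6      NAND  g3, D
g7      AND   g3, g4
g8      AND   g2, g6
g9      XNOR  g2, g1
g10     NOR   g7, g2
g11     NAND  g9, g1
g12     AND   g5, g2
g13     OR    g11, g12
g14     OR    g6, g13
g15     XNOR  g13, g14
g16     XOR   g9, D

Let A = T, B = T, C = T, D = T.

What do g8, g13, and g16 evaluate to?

g1 = B NOR D = T NOR T = F
g2 = g1 XNOR C = F XNOR T = F
g3 = NOT g2 = NOT F = T
g5 = NOT A = NOT T = F
g6 = g3 NAND D = T NAND T = F
g8 = g2 AND g6 = F AND F = F
g9 = g2 XNOR g1 = F XNOR F = T
g11 = g9 NAND g1 = T NAND F = T
g12 = g5 AND g2 = F AND F = F
g13 = g11 OR g12 = T OR F = T
g16 = g9 XOR D = T XOR T = F

g8 = F, g13 = T, g16 = F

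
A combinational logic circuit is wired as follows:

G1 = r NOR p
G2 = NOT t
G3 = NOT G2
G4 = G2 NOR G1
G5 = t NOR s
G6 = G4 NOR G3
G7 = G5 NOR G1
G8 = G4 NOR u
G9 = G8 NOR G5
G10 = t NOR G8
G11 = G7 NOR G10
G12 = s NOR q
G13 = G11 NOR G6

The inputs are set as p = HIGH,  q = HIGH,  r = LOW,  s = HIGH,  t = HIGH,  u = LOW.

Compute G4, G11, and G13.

G4 = HIGH, G11 = LOW, G13 = HIGH

G1 = r NOR p = LOW NOR HIGH = LOW
G2 = NOT t = NOT HIGH = LOW
G3 = NOT G2 = NOT LOW = HIGH
G4 = G2 NOR G1 = LOW NOR LOW = HIGH
G5 = t NOR s = HIGH NOR HIGH = LOW
G6 = G4 NOR G3 = HIGH NOR HIGH = LOW
G7 = G5 NOR G1 = LOW NOR LOW = HIGH
G8 = G4 NOR u = HIGH NOR LOW = LOW
G10 = t NOR G8 = HIGH NOR LOW = LOW
G11 = G7 NOR G10 = HIGH NOR LOW = LOW
G13 = G11 NOR G6 = LOW NOR LOW = HIGH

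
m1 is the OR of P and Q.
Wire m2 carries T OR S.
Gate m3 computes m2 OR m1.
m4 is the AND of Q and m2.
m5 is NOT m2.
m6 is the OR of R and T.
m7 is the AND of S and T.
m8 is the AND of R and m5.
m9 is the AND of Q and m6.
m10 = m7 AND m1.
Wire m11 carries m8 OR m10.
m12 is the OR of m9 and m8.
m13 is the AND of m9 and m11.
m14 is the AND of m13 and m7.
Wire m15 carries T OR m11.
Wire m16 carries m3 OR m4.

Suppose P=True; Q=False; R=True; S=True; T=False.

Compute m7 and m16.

m1 = P OR Q = True OR False = True
m2 = T OR S = False OR True = True
m3 = m2 OR m1 = True OR True = True
m4 = Q AND m2 = False AND True = False
m7 = S AND T = True AND False = False
m16 = m3 OR m4 = True OR False = True

m7 = False  m16 = True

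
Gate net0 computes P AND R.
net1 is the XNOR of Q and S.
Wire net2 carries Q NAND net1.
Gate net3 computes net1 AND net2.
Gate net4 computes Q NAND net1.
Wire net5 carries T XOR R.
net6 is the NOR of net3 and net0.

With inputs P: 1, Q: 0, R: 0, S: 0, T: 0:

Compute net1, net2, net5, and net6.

net1 = 1; net2 = 1; net5 = 0; net6 = 0

net0 = P AND R = 1 AND 0 = 0
net1 = Q XNOR S = 0 XNOR 0 = 1
net2 = Q NAND net1 = 0 NAND 1 = 1
net3 = net1 AND net2 = 1 AND 1 = 1
net5 = T XOR R = 0 XOR 0 = 0
net6 = net3 NOR net0 = 1 NOR 0 = 0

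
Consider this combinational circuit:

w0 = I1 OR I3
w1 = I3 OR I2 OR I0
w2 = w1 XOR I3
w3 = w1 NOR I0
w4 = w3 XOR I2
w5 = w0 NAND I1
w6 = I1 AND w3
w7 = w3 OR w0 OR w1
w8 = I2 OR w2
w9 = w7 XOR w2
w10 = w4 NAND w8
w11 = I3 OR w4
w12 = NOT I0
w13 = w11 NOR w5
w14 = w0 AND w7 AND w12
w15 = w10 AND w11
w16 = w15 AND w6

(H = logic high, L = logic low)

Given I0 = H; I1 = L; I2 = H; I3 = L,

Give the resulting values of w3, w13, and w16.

w3 = L, w13 = L, w16 = L

w0 = I1 OR I3 = L OR L = L
w1 = I3 OR I2 OR I0 = L OR H OR H = H
w2 = w1 XOR I3 = H XOR L = H
w3 = w1 NOR I0 = H NOR H = L
w4 = w3 XOR I2 = L XOR H = H
w5 = w0 NAND I1 = L NAND L = H
w6 = I1 AND w3 = L AND L = L
w8 = I2 OR w2 = H OR H = H
w10 = w4 NAND w8 = H NAND H = L
w11 = I3 OR w4 = L OR H = H
w13 = w11 NOR w5 = H NOR H = L
w15 = w10 AND w11 = L AND H = L
w16 = w15 AND w6 = L AND L = L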